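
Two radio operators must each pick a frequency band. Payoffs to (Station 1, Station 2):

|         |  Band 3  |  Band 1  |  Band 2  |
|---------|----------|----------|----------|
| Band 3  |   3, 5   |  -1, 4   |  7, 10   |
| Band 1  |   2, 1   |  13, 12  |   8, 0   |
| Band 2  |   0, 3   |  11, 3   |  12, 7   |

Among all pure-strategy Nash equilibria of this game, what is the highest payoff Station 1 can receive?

13

Both Band 1 is a pure NE (Station 1: 13 ≥ 11; Station 2: 12 ≥ 1). Station 1 gets 13.
Both Band 2 is a pure NE (Station 1: 12 ≥ 8; Station 2: 7 ≥ 3). Station 1 gets 12.
Every other cell has a profitable deviation for at least one player. Highest of {13, 12} is 13.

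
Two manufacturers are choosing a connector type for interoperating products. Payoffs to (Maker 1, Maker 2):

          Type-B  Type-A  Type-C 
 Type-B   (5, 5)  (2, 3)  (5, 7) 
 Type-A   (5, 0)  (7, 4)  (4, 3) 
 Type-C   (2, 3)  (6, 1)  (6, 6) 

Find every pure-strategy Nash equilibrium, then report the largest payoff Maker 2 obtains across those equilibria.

6

Both Type-A is a pure NE (Maker 1: 7 ≥ 6; Maker 2: 4 ≥ 3). Maker 2 gets 4.
Both Type-C is a pure NE (Maker 1: 6 ≥ 5; Maker 2: 6 ≥ 3). Maker 2 gets 6.
Every other cell has a profitable deviation for at least one player. Highest of {4, 6} is 6.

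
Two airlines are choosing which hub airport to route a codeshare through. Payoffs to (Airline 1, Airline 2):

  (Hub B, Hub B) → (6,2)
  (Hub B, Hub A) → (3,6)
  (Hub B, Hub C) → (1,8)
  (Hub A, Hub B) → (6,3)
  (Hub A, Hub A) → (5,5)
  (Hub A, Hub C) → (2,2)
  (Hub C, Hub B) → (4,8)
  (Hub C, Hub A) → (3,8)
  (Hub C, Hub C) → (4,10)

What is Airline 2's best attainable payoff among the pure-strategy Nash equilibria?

Both Hub A is a pure NE (Airline 1: 5 ≥ 3; Airline 2: 5 ≥ 3). Airline 2 gets 5.
Both Hub C is a pure NE (Airline 1: 4 ≥ 2; Airline 2: 10 ≥ 8). Airline 2 gets 10.
Every other cell has a profitable deviation for at least one player. Highest of {5, 10} is 10.

10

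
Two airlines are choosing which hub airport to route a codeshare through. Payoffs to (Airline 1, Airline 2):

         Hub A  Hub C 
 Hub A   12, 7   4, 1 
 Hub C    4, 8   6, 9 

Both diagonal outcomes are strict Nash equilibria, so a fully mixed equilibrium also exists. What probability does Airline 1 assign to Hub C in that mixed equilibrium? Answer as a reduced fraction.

Airline 1's mix p on Hub A must make Airline 2 indifferent between Hub A and Hub C.
Airline 2's payoff from Hub A: 7p + 8(1−p). From Hub C: 1p + 9(1−p).
Set equal: 6p = 1(1−p) → p = 1/7.
Probability on Hub C is 1 − 1/7 = 6/7.

6/7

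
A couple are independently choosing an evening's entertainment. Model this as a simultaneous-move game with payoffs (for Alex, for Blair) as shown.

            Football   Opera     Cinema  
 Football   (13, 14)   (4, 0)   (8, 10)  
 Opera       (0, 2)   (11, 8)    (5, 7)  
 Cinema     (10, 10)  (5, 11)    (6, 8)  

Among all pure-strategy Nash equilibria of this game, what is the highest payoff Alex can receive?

Both Football is a pure NE (Alex: 13 ≥ 10; Blair: 14 ≥ 10). Alex gets 13.
Both Opera is a pure NE (Alex: 11 ≥ 5; Blair: 8 ≥ 7). Alex gets 11.
Every other cell has a profitable deviation for at least one player. Highest of {13, 11} is 13.

13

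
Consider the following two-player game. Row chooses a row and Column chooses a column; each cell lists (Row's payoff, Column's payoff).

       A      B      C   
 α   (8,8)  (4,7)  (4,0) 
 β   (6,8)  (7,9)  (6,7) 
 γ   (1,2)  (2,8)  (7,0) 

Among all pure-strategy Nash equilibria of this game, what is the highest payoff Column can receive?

9

(α, A) is a pure NE (Row: 8 ≥ 6; Column: 8 ≥ 7). Column gets 8.
(β, B) is a pure NE (Row: 7 ≥ 4; Column: 9 ≥ 8). Column gets 9.
Every other cell has a profitable deviation for at least one player. Highest of {8, 9} is 9.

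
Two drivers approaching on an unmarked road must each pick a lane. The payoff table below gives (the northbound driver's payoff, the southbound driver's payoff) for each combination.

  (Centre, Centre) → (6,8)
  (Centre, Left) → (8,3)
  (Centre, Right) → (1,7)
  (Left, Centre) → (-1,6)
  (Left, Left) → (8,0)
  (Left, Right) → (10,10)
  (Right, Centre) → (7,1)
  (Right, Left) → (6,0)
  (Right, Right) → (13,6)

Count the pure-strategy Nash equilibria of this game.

Both Right: the northbound driver gets 13 (best alternative 10); the southbound driver gets 6 (best alternative 1). Neither deviates — NE.
Both Left is not a NE: the southbound driver would switch to Right (10 > 0).
No other cell survives both best-response checks, so there is 1 pure NE.

1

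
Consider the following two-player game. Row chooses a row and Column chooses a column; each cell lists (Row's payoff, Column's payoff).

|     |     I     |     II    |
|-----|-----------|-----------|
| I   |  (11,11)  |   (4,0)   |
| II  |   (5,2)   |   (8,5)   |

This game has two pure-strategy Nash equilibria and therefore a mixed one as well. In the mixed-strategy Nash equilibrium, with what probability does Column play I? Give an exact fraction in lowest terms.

Column's mix q on I must make Row indifferent between I and II.
Row's payoff from I: 11q + 4(1−q). From II: 5q + 8(1−q).
Set equal: 6q = 4(1−q) → q = 4/10 = 2/5.

2/5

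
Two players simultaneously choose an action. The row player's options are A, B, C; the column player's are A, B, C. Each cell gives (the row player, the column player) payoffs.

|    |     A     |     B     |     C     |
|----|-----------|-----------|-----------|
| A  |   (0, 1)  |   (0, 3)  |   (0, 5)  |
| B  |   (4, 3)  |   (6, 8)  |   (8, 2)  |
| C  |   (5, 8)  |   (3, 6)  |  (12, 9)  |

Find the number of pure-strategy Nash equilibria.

2

Both B: the row player gets 6 (best alternative 3); the column player gets 8 (best alternative 3). Neither deviates — NE.
Both C: the row player gets 12 (best alternative 8); the column player gets 9 (best alternative 8). Neither deviates — NE.
Both A is not a NE: the row player would switch to C (5 > 0).
No other cell survives both best-response checks, so there are 2 pure NE.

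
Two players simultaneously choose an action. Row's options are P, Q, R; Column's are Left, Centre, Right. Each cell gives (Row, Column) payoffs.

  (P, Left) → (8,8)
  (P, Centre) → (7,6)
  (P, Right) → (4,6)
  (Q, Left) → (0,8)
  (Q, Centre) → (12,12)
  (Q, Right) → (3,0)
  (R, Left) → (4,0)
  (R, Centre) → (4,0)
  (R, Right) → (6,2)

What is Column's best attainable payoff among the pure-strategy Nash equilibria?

(P, Left) is a pure NE (Row: 8 ≥ 4; Column: 8 ≥ 6). Column gets 8.
(Q, Centre) is a pure NE (Row: 12 ≥ 7; Column: 12 ≥ 8). Column gets 12.
(R, Right) is a pure NE (Row: 6 ≥ 4; Column: 2 ≥ 0). Column gets 2.
Every other cell has a profitable deviation for at least one player. Highest of {8, 12, 2} is 12.

12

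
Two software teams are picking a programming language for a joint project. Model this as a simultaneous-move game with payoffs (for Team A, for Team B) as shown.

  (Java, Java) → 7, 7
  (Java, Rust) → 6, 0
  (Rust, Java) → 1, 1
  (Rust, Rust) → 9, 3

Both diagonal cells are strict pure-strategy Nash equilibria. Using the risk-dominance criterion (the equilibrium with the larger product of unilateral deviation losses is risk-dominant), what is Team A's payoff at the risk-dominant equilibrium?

At both Java: Team A loses 7 − 1 = 6 by deviating; Team B loses 7 − 0 = 7. Product = 6·7 = 42.
At both Rust: Team A loses 9 − 6 = 3 by deviating; Team B loses 3 − 1 = 2. Product = 3·2 = 6.
42 > 6, so both Java is risk-dominant. Team A's payoff there is 7.

7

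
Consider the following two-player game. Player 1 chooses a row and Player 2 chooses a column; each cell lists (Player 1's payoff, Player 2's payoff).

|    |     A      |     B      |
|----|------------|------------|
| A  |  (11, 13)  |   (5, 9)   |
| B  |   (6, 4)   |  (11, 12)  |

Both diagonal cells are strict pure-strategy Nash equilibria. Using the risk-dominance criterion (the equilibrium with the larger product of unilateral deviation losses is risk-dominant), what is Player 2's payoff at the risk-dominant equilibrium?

At both A: Player 1 loses 11 − 6 = 5 by deviating; Player 2 loses 13 − 9 = 4. Product = 5·4 = 20.
At both B: Player 1 loses 11 − 5 = 6 by deviating; Player 2 loses 12 − 4 = 8. Product = 6·8 = 48.
48 > 20, so both B is risk-dominant. Player 2's payoff there is 12.

12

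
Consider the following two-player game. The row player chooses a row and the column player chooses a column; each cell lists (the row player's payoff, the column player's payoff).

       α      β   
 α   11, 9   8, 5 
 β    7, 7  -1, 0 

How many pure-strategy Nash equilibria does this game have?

1

Both α: the row player gets 11 (best alternative 7); the column player gets 9 (best alternative 5). Neither deviates — NE.
Both β is not a NE: the row player would switch to α (8 > -1).
No other cell survives both best-response checks, so there is 1 pure NE.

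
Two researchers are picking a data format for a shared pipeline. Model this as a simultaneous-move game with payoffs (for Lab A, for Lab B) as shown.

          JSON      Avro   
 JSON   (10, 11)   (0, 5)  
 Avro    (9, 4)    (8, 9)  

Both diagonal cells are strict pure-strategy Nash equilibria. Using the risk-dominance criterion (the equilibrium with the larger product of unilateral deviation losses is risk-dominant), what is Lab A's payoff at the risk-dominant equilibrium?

At both JSON: Lab A loses 10 − 9 = 1 by deviating; Lab B loses 11 − 5 = 6. Product = 1·6 = 6.
At both Avro: Lab A loses 8 − 0 = 8 by deviating; Lab B loses 9 − 4 = 5. Product = 8·5 = 40.
40 > 6, so both Avro is risk-dominant. Lab A's payoff there is 8.

8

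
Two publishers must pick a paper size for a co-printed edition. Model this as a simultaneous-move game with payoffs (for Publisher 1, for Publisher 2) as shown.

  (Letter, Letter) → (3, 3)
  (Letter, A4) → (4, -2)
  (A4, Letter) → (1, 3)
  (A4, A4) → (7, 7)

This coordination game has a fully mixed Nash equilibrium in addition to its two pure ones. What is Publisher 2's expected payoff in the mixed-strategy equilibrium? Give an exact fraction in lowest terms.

3

Publisher 1 mixes with probability p on Letter, chosen so Publisher 2 is indifferent: 3p + 3(1−p) = (-2)p + 7(1−p) gives p = 4/9.
Publisher 2's expected payoff is 3·4/9 + 3·5/9 = 3.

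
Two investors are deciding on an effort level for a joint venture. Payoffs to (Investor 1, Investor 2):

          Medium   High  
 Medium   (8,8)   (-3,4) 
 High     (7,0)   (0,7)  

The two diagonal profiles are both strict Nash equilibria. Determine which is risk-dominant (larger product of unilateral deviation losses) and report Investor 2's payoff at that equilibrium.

7

At both Medium: Investor 1 loses 8 − 7 = 1 by deviating; Investor 2 loses 8 − 4 = 4. Product = 1·4 = 4.
At both High: Investor 1 loses 0 − (-3) = 3 by deviating; Investor 2 loses 7 − 0 = 7. Product = 3·7 = 21.
21 > 4, so both High is risk-dominant. Investor 2's payoff there is 7.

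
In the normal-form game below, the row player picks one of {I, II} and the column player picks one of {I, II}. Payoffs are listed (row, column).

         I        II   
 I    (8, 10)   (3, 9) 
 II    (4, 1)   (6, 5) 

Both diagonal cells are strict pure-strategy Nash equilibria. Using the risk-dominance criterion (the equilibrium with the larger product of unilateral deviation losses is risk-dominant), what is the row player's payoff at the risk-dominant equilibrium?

6

At both I: the row player loses 8 − 4 = 4 by deviating; the column player loses 10 − 9 = 1. Product = 4·1 = 4.
At both II: the row player loses 6 − 3 = 3 by deviating; the column player loses 5 − 1 = 4. Product = 3·4 = 12.
12 > 4, so both II is risk-dominant. The row player's payoff there is 6.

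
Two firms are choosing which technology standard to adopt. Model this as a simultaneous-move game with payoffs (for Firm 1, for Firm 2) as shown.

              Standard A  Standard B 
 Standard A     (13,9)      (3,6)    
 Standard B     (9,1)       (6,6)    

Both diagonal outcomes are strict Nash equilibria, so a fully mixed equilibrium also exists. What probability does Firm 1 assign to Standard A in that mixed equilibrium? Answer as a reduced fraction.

Firm 1's mix p on Standard A must make Firm 2 indifferent between Standard A and Standard B.
Firm 2's payoff from Standard A: 9p + 1(1−p). From Standard B: 6p + 6(1−p).
Set equal: 3p = 5(1−p) → p = 5/8.

5/8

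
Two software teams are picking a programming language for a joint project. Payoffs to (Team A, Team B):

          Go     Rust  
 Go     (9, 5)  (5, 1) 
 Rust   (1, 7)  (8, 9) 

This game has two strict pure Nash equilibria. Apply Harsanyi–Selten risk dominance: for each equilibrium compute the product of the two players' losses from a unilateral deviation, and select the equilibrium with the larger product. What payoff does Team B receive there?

5

At both Go: Team A loses 9 − 1 = 8 by deviating; Team B loses 5 − 1 = 4. Product = 8·4 = 32.
At both Rust: Team A loses 8 − 5 = 3 by deviating; Team B loses 9 − 7 = 2. Product = 3·2 = 6.
32 > 6, so both Go is risk-dominant. Team B's payoff there is 5.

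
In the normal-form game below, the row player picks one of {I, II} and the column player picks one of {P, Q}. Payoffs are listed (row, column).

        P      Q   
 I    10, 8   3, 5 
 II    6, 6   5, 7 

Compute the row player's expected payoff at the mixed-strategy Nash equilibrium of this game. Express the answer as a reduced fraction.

16/3

The column player mixes with probability q on P, chosen so the row player is indifferent: 10q + 3(1−q) = 6q + 5(1−q) gives q = 1/3.
The row player's expected payoff (from either row, since indifferent) is 10·1/3 + 3·2/3 = 16/3.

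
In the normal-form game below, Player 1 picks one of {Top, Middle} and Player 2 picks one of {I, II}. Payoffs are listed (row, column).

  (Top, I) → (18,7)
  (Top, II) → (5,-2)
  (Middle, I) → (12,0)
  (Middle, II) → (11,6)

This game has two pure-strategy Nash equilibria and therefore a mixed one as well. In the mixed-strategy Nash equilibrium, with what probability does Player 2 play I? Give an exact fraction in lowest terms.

1/2

Player 2's mix q on I must make Player 1 indifferent between Top and Middle.
Player 1's payoff from Top: 18q + 5(1−q). From Middle: 12q + 11(1−q).
Set equal: 6q = 6(1−q) → q = 6/12 = 1/2.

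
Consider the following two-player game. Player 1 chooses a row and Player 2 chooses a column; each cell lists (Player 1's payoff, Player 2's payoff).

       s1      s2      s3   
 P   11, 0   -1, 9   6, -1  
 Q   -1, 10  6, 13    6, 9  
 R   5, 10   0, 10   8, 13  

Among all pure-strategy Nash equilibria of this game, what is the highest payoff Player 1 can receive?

8

(Q, s2) is a pure NE (Player 1: 6 ≥ 0; Player 2: 13 ≥ 10). Player 1 gets 6.
(R, s3) is a pure NE (Player 1: 8 ≥ 6; Player 2: 13 ≥ 10). Player 1 gets 8.
Every other cell has a profitable deviation for at least one player. Highest of {6, 8} is 8.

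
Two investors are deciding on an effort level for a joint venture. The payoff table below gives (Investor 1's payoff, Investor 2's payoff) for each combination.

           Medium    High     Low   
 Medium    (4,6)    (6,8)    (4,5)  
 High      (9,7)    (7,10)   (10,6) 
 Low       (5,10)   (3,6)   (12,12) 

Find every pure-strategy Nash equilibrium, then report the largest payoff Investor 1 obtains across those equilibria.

Both High is a pure NE (Investor 1: 7 ≥ 6; Investor 2: 10 ≥ 7). Investor 1 gets 7.
Both Low is a pure NE (Investor 1: 12 ≥ 10; Investor 2: 12 ≥ 10). Investor 1 gets 12.
Every other cell has a profitable deviation for at least one player. Highest of {7, 12} is 12.

12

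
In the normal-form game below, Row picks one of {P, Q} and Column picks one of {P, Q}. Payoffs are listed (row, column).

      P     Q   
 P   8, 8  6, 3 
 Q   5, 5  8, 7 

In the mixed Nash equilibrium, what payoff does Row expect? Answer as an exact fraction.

Column mixes with probability q on P, chosen so Row is indifferent: 8q + 6(1−q) = 5q + 8(1−q) gives q = 2/5.
Row's expected payoff (from either row, since indifferent) is 8·2/5 + 6·3/5 = 34/5.

34/5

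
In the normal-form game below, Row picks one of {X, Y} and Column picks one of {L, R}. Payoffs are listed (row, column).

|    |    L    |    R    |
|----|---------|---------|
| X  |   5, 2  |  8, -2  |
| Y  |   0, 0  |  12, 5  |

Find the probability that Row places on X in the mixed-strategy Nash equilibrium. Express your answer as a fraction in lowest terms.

Row's mix p on X must make Column indifferent between L and R.
Column's payoff from L: 2p + 0(1−p). From R: (-2)p + 5(1−p).
Set equal: 4p = 5(1−p) → p = 5/9.

5/9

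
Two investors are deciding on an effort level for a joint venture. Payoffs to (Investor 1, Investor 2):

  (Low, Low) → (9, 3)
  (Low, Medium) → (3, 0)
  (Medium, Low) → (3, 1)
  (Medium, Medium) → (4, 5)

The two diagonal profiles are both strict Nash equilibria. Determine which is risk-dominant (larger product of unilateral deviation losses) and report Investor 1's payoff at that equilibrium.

9

At both Low: Investor 1 loses 9 − 3 = 6 by deviating; Investor 2 loses 3 − 0 = 3. Product = 6·3 = 18.
At both Medium: Investor 1 loses 4 − 3 = 1 by deviating; Investor 2 loses 5 − 1 = 4. Product = 1·4 = 4.
18 > 4, so both Low is risk-dominant. Investor 1's payoff there is 9.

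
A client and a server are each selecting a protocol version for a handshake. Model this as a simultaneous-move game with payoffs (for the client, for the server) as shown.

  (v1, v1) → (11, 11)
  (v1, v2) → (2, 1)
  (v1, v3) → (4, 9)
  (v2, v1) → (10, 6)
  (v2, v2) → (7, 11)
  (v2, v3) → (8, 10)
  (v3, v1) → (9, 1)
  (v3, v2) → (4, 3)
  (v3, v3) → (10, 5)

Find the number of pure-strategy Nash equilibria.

3

Both v1: the client gets 11 (best alternative 10); the server gets 11 (best alternative 9). Neither deviates — NE.
Both v2: the client gets 7 (best alternative 4); the server gets 11 (best alternative 10). Neither deviates — NE.
Both v3: the client gets 10 (best alternative 8); the server gets 5 (best alternative 3). Neither deviates — NE.
(v2, v1) is not a NE: the client would switch to v1 (11 > 10).
No other cell survives both best-response checks, so there are 3 pure NE.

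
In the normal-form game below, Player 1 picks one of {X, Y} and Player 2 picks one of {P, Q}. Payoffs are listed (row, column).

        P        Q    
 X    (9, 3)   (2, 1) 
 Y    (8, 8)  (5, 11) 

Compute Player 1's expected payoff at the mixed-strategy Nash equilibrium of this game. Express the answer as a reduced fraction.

29/4

Player 2 mixes with probability q on P, chosen so Player 1 is indifferent: 9q + 2(1−q) = 8q + 5(1−q) gives q = 3/4.
Player 1's expected payoff (from either row, since indifferent) is 9·3/4 + 2·1/4 = 29/4.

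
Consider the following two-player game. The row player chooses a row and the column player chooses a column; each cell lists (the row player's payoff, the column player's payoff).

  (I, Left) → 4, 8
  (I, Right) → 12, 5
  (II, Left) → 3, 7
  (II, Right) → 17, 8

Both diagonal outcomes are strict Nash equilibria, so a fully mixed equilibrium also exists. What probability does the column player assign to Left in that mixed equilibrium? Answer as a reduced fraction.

5/6

The column player's mix q on Left must make the row player indifferent between I and II.
The row player's payoff from I: 4q + 12(1−q). From II: 3q + 17(1−q).
Set equal: 1q = 5(1−q) → q = 5/6.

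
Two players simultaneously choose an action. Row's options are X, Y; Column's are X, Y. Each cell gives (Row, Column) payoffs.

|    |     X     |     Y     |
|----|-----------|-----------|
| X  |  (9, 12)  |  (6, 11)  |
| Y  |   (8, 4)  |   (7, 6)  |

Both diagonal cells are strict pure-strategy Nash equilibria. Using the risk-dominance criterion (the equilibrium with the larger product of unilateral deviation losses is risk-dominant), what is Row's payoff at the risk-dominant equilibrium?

At both X: Row loses 9 − 8 = 1 by deviating; Column loses 12 − 11 = 1. Product = 1·1 = 1.
At both Y: Row loses 7 − 6 = 1 by deviating; Column loses 6 − 4 = 2. Product = 1·2 = 2.
2 > 1, so both Y is risk-dominant. Row's payoff there is 7.

7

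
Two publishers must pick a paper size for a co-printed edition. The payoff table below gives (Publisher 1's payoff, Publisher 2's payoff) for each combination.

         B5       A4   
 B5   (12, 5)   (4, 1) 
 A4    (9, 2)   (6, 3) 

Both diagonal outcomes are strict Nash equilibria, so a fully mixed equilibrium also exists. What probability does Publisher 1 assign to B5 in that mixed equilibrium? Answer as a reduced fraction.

1/5

Publisher 1's mix p on B5 must make Publisher 2 indifferent between B5 and A4.
Publisher 2's payoff from B5: 5p + 2(1−p). From A4: 1p + 3(1−p).
Set equal: 4p = 1(1−p) → p = 1/5.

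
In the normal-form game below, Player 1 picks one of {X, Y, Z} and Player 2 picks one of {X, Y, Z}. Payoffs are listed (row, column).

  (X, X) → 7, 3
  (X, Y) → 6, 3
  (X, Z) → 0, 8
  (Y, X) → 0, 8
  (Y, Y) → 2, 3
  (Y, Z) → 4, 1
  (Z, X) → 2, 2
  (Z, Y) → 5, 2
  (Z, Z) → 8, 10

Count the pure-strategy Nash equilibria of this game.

1

Both Z: Player 1 gets 8 (best alternative 4); Player 2 gets 10 (best alternative 2). Neither deviates — NE.
Both Y is not a NE: Player 1 would switch to X (6 > 2).
No other cell survives both best-response checks, so there is 1 pure NE.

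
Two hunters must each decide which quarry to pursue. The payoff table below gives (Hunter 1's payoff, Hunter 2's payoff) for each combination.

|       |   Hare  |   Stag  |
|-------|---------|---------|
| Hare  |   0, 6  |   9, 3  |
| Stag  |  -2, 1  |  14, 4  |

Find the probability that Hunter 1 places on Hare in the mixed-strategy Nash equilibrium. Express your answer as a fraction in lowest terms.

1/2

Hunter 1's mix p on Hare must make Hunter 2 indifferent between Hare and Stag.
Hunter 2's payoff from Hare: 6p + 1(1−p). From Stag: 3p + 4(1−p).
Set equal: 3p = 3(1−p) → p = 3/6 = 1/2.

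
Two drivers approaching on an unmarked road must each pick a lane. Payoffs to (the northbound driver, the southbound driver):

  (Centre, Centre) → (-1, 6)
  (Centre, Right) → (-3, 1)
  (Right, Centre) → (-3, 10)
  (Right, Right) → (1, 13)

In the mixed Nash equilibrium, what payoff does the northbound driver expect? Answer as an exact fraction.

-5/3

The southbound driver mixes with probability q on Centre, chosen so the northbound driver is indifferent: (-1)q + (-3)(1−q) = (-3)q + 1(1−q) gives q = 2/3.
The northbound driver's expected payoff (from either row, since indifferent) is (-1)·2/3 + (-3)·1/3 = -5/3.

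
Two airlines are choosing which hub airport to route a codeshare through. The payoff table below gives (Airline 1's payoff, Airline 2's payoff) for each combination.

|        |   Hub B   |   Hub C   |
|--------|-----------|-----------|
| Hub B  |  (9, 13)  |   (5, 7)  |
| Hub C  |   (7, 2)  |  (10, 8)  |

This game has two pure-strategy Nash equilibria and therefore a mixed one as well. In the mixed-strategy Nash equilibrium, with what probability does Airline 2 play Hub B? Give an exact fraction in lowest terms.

5/7

Airline 2's mix q on Hub B must make Airline 1 indifferent between Hub B and Hub C.
Airline 1's payoff from Hub B: 9q + 5(1−q). From Hub C: 7q + 10(1−q).
Set equal: 2q = 5(1−q) → q = 5/7.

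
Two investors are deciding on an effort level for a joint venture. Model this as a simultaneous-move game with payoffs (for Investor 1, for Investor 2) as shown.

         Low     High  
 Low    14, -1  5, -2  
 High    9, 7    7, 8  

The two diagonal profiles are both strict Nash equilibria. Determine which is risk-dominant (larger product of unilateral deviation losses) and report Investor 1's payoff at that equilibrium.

14

At both Low: Investor 1 loses 14 − 9 = 5 by deviating; Investor 2 loses -1 − (-2) = 1. Product = 5·1 = 5.
At both High: Investor 1 loses 7 − 5 = 2 by deviating; Investor 2 loses 8 − 7 = 1. Product = 2·1 = 2.
5 > 2, so both Low is risk-dominant. Investor 1's payoff there is 14.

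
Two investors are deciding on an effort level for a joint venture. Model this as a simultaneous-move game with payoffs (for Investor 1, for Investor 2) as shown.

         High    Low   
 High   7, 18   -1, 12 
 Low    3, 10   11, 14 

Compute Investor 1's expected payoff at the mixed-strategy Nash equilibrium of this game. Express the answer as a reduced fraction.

Investor 2 mixes with probability q on High, chosen so Investor 1 is indifferent: 7q + (-1)(1−q) = 3q + 11(1−q) gives q = 3/4.
Investor 1's expected payoff (from either row, since indifferent) is 7·3/4 + (-1)·1/4 = 5.

5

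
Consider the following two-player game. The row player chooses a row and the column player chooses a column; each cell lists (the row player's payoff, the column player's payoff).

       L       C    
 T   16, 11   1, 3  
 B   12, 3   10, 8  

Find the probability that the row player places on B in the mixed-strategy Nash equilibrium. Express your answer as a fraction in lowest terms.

The row player's mix p on T must make the column player indifferent between L and C.
The column player's payoff from L: 11p + 3(1−p). From C: 3p + 8(1−p).
Set equal: 8p = 5(1−p) → p = 5/13.
Probability on B is 1 − 5/13 = 8/13.

8/13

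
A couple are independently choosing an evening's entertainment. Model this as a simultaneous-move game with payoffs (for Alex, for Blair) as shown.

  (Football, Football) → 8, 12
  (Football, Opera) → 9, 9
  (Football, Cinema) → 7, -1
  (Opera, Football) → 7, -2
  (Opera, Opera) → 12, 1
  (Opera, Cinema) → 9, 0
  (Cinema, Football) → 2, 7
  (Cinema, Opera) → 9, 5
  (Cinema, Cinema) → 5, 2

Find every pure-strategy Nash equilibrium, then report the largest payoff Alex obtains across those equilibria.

12

Both Football is a pure NE (Alex: 8 ≥ 7; Blair: 12 ≥ 9). Alex gets 8.
Both Opera is a pure NE (Alex: 12 ≥ 9; Blair: 1 ≥ 0). Alex gets 12.
Every other cell has a profitable deviation for at least one player. Highest of {8, 12} is 12.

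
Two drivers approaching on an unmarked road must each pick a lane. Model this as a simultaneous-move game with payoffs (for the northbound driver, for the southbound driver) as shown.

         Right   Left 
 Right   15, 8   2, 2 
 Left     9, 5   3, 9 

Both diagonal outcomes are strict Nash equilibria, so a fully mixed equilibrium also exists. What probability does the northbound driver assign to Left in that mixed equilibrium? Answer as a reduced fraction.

The northbound driver's mix p on Right must make the southbound driver indifferent between Right and Left.
The southbound driver's payoff from Right: 8p + 5(1−p). From Left: 2p + 9(1−p).
Set equal: 6p = 4(1−p) → p = 4/10 = 2/5.
Probability on Left is 1 − 2/5 = 3/5.

3/5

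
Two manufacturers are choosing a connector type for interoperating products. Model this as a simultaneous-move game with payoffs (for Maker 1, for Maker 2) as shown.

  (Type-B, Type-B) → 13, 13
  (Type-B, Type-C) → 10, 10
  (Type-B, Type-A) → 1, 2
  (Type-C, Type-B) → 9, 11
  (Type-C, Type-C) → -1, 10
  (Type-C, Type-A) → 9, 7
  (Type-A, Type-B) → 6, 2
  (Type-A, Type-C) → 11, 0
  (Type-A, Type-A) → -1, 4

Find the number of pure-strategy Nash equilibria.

Both Type-B: Maker 1 gets 13 (best alternative 9); Maker 2 gets 13 (best alternative 10). Neither deviates — NE.
Both Type-C is not a NE: Maker 1 would switch to Type-A (11 > -1).
No other cell survives both best-response checks, so there is 1 pure NE.

1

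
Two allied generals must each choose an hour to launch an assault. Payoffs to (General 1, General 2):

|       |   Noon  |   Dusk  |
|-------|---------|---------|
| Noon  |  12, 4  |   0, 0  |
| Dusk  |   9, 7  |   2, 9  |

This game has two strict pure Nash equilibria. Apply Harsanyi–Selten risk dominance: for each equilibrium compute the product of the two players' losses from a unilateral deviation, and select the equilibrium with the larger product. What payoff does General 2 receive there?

4

At both Noon: General 1 loses 12 − 9 = 3 by deviating; General 2 loses 4 − 0 = 4. Product = 3·4 = 12.
At both Dusk: General 1 loses 2 − 0 = 2 by deviating; General 2 loses 9 − 7 = 2. Product = 2·2 = 4.
12 > 4, so both Noon is risk-dominant. General 2's payoff there is 4.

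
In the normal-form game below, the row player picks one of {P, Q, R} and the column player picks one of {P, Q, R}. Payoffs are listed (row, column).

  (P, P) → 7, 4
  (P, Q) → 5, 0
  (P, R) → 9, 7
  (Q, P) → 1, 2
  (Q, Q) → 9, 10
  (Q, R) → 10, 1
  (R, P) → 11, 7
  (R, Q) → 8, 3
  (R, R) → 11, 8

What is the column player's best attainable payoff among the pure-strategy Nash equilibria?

Both Q is a pure NE (the row player: 9 ≥ 8; the column player: 10 ≥ 2). The column player gets 10.
Both R is a pure NE (the row player: 11 ≥ 10; the column player: 8 ≥ 7). The column player gets 8.
Every other cell has a profitable deviation for at least one player. Highest of {10, 8} is 10.

10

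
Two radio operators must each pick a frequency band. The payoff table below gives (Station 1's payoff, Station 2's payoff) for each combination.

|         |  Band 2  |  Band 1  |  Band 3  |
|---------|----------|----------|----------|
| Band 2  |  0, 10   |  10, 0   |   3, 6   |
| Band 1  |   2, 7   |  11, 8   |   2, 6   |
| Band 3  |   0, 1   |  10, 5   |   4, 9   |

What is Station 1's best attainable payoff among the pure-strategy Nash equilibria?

Both Band 1 is a pure NE (Station 1: 11 ≥ 10; Station 2: 8 ≥ 7). Station 1 gets 11.
Both Band 3 is a pure NE (Station 1: 4 ≥ 3; Station 2: 9 ≥ 5). Station 1 gets 4.
Every other cell has a profitable deviation for at least one player. Highest of {11, 4} is 11.

11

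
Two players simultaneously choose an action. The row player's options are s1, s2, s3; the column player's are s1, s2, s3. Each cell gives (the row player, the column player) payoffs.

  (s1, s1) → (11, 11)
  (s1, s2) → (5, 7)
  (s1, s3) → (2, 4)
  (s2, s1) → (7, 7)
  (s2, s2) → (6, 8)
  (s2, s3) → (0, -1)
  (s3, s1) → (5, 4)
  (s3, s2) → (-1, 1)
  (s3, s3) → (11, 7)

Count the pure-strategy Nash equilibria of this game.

3

Both s1: the row player gets 11 (best alternative 7); the column player gets 11 (best alternative 7). Neither deviates — NE.
Both s2: the row player gets 6 (best alternative 5); the column player gets 8 (best alternative 7). Neither deviates — NE.
Both s3: the row player gets 11 (best alternative 2); the column player gets 7 (best alternative 4). Neither deviates — NE.
(s1, s3) is not a NE: the row player would switch to s3 (11 > 2).
No other cell survives both best-response checks, so there are 3 pure NE.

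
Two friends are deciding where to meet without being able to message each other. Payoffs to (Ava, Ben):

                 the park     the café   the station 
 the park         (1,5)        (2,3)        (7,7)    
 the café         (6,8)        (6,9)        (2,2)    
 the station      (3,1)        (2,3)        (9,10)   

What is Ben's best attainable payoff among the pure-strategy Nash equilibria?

Both the café is a pure NE (Ava: 6 ≥ 2; Ben: 9 ≥ 8). Ben gets 9.
Both the station is a pure NE (Ava: 9 ≥ 7; Ben: 10 ≥ 3). Ben gets 10.
Every other cell has a profitable deviation for at least one player. Highest of {9, 10} is 10.

10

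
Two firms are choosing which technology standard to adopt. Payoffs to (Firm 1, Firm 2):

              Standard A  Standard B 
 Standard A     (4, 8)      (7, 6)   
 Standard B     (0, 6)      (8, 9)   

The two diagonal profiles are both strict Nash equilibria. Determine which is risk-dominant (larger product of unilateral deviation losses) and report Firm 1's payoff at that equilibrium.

4

At both Standard A: Firm 1 loses 4 − 0 = 4 by deviating; Firm 2 loses 8 − 6 = 2. Product = 4·2 = 8.
At both Standard B: Firm 1 loses 8 − 7 = 1 by deviating; Firm 2 loses 9 − 6 = 3. Product = 1·3 = 3.
8 > 3, so both Standard A is risk-dominant. Firm 1's payoff there is 4.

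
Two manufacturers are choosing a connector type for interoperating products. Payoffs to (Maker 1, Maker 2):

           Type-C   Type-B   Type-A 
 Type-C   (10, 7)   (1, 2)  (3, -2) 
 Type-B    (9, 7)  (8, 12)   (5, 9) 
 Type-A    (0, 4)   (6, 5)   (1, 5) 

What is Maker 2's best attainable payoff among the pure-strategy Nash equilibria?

Both Type-C is a pure NE (Maker 1: 10 ≥ 9; Maker 2: 7 ≥ 2). Maker 2 gets 7.
Both Type-B is a pure NE (Maker 1: 8 ≥ 6; Maker 2: 12 ≥ 9). Maker 2 gets 12.
Every other cell has a profitable deviation for at least one player. Highest of {7, 12} is 12.

12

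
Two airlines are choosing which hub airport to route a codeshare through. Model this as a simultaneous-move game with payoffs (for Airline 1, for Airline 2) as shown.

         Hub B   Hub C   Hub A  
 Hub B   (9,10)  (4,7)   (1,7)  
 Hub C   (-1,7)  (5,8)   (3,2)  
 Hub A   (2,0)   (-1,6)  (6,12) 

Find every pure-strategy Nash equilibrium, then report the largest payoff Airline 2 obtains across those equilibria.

12

Both Hub B is a pure NE (Airline 1: 9 ≥ 2; Airline 2: 10 ≥ 7). Airline 2 gets 10.
Both Hub C is a pure NE (Airline 1: 5 ≥ 4; Airline 2: 8 ≥ 7). Airline 2 gets 8.
Both Hub A is a pure NE (Airline 1: 6 ≥ 3; Airline 2: 12 ≥ 6). Airline 2 gets 12.
Every other cell has a profitable deviation for at least one player. Highest of {10, 8, 12} is 12.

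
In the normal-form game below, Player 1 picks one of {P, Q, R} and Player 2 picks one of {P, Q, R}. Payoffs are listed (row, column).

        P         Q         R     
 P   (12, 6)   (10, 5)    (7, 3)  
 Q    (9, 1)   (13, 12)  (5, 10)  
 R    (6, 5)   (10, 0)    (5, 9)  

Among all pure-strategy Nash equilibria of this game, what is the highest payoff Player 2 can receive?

12

Both P is a pure NE (Player 1: 12 ≥ 9; Player 2: 6 ≥ 5). Player 2 gets 6.
Both Q is a pure NE (Player 1: 13 ≥ 10; Player 2: 12 ≥ 10). Player 2 gets 12.
Every other cell has a profitable deviation for at least one player. Highest of {6, 12} is 12.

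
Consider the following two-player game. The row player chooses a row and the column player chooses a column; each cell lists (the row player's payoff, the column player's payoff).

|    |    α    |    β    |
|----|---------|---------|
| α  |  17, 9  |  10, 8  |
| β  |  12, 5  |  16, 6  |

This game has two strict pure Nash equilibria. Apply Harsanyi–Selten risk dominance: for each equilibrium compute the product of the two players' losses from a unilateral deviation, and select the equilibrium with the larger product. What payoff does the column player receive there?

At both α: the row player loses 17 − 12 = 5 by deviating; the column player loses 9 − 8 = 1. Product = 5·1 = 5.
At both β: the row player loses 16 − 10 = 6 by deviating; the column player loses 6 − 5 = 1. Product = 6·1 = 6.
6 > 5, so both β is risk-dominant. The column player's payoff there is 6.

6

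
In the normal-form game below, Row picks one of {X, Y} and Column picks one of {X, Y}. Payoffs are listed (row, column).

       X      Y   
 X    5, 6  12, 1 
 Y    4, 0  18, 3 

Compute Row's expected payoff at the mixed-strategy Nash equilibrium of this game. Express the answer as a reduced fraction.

6

Column mixes with probability q on X, chosen so Row is indifferent: 5q + 12(1−q) = 4q + 18(1−q) gives q = 6/7.
Row's expected payoff (from either row, since indifferent) is 5·6/7 + 12·1/7 = 6.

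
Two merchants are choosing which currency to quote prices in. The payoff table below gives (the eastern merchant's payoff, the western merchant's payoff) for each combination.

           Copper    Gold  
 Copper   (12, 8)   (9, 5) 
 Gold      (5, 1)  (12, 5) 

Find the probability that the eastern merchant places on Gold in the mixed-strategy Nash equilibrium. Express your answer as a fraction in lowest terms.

3/7

The eastern merchant's mix p on Copper must make the western merchant indifferent between Copper and Gold.
The western merchant's payoff from Copper: 8p + 1(1−p). From Gold: 5p + 5(1−p).
Set equal: 3p = 4(1−p) → p = 4/7.
Probability on Gold is 1 − 4/7 = 3/7.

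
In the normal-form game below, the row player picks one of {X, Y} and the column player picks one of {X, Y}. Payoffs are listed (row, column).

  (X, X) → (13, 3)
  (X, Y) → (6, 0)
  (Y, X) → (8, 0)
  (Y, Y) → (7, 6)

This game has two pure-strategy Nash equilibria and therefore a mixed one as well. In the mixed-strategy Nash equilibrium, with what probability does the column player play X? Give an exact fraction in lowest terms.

1/6

The column player's mix q on X must make the row player indifferent between X and Y.
The row player's payoff from X: 13q + 6(1−q). From Y: 8q + 7(1−q).
Set equal: 5q = 1(1−q) → q = 1/6.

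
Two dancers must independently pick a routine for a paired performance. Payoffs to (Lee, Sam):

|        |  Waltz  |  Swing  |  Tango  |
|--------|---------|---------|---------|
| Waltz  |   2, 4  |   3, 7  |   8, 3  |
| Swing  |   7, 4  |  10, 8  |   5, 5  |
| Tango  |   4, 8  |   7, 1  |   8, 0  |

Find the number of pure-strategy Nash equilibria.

Both Swing: Lee gets 10 (best alternative 7); Sam gets 8 (best alternative 5). Neither deviates — NE.
Both Waltz is not a NE: Lee would switch to Swing (7 > 2).
No other cell survives both best-response checks, so there is 1 pure NE.

1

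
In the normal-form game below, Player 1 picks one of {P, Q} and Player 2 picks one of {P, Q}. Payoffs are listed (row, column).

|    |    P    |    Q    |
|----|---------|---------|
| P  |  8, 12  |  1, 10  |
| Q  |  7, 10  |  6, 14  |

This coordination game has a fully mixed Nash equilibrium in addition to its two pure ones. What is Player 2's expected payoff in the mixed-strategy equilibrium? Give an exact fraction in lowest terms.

34/3

Player 1 mixes with probability p on P, chosen so Player 2 is indifferent: 12p + 10(1−p) = 10p + 14(1−p) gives p = 2/3.
Player 2's expected payoff is 12·2/3 + 10·1/3 = 34/3.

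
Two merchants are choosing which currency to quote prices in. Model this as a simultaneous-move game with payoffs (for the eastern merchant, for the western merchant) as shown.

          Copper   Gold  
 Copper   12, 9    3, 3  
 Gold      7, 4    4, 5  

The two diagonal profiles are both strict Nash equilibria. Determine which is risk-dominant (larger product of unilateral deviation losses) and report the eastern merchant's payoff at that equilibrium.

12

At both Copper: the eastern merchant loses 12 − 7 = 5 by deviating; the western merchant loses 9 − 3 = 6. Product = 5·6 = 30.
At both Gold: the eastern merchant loses 4 − 3 = 1 by deviating; the western merchant loses 5 − 4 = 1. Product = 1·1 = 1.
30 > 1, so both Copper is risk-dominant. The eastern merchant's payoff there is 12.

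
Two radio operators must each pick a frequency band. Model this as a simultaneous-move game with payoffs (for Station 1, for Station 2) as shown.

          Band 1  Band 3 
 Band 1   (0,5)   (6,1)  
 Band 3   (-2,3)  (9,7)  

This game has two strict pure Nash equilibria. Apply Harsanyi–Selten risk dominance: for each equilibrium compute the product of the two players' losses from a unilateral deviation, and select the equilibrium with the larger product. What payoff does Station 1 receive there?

At both Band 1: Station 1 loses 0 − (-2) = 2 by deviating; Station 2 loses 5 − 1 = 4. Product = 2·4 = 8.
At both Band 3: Station 1 loses 9 − 6 = 3 by deviating; Station 2 loses 7 − 3 = 4. Product = 3·4 = 12.
12 > 8, so both Band 3 is risk-dominant. Station 1's payoff there is 9.

9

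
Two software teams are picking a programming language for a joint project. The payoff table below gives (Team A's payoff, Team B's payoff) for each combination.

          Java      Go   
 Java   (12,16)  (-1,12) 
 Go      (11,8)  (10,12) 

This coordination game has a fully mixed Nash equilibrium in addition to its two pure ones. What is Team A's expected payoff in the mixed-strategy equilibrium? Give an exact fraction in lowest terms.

131/12

Team B mixes with probability q on Java, chosen so Team A is indifferent: 12q + (-1)(1−q) = 11q + 10(1−q) gives q = 11/12.
Team A's expected payoff (from either row, since indifferent) is 12·11/12 + (-1)·1/12 = 131/12.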